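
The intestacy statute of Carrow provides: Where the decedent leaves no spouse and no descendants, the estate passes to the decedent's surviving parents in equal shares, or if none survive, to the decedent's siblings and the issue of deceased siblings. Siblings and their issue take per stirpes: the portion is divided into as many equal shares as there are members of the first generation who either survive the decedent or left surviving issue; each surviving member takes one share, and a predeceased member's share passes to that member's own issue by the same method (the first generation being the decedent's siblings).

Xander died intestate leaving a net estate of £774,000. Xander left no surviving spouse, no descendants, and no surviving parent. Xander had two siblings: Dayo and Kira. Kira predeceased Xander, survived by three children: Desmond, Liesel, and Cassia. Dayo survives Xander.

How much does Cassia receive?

Cassia receives £129,000.

The entire £774,000 passes to the siblings and their issue.
That amount (£774,000) is divided into 2 shares of £387,000: Dayo takes £387,000; Kira's £387,000 share passes to Kira's issue.
Kira's share (£387,000) is divided into 3 shares of £129,000: Desmond, Liesel, and Cassia each take £129,000.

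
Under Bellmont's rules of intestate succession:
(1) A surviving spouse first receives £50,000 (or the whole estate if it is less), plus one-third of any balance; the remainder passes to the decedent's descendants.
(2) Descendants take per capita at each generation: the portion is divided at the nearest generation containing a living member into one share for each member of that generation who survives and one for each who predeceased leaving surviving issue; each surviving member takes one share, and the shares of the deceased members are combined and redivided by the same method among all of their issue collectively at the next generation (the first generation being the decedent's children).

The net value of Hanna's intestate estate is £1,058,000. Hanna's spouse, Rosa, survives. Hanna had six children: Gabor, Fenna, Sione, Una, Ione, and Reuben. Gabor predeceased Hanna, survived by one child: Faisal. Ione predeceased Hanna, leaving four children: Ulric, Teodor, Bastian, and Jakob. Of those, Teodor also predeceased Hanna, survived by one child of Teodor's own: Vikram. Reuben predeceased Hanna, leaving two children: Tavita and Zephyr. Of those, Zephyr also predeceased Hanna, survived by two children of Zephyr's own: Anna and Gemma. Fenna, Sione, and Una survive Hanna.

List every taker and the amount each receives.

Rosa first takes £50,000, leaving a balance of £1,008,000. Rosa then takes one-third of the balance (£336,000), for a total of £386,000. The remaining £672,000 passes to the descendants.
The descendants' portion (£672,000) is divided at the children's generation into 6 shares of £112,000. Fenna, Sione, and Una each take £112,000. The 3 shares of the deceased (Gabor, Ione, and Reuben) are combined into a pool of £336,000.
That pool (£336,000) is divided at the grandchildren's generation into 7 shares of £48,000. Faisal, Ulric, Bastian, Jakob, and Tavita each take £48,000. The 2 shares of the deceased (Teodor and Zephyr) are combined into a pool of £96,000.
That pool (£96,000) is divided at the great-grandchildren's generation equally among Vikram, Anna, and Gemma: £32,000 each.

Rosa: £386,000; Faisal: £48,000; Fenna: £112,000; Sione: £112,000; Una: £112,000; Ulric: £48,000; Vikram: £32,000; Bastian: £48,000; Jakob: £48,000; Tavita: £48,000; Anna: £32,000; Gemma: £32,000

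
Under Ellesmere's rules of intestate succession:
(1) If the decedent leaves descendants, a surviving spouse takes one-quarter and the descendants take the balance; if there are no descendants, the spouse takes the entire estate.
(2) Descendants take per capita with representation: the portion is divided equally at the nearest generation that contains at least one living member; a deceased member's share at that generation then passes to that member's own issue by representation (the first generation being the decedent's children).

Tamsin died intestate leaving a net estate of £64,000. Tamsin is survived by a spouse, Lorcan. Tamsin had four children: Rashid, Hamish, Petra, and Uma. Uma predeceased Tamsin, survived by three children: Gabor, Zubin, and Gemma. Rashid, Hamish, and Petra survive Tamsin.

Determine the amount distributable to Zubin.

Lorcan takes one-quarter of £64,000 = £16,000. The remaining £48,000 passes to the descendants.
The descendants' portion (£48,000) is divided into 4 shares of £12,000: Rashid, Hamish, and Petra each take £12,000; Uma's £12,000 share passes to Uma's issue.
Uma's share (£12,000) is divided into 3 shares of £4,000: Gabor, Zubin, and Gemma each take £4,000.

Zubin receives £4,000.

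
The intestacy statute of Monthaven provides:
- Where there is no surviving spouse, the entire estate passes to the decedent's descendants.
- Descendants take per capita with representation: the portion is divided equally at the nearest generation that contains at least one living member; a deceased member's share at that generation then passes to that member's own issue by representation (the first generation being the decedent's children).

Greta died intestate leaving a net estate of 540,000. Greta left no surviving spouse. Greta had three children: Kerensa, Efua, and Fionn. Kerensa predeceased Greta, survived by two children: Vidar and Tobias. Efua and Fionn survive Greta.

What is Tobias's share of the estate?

Tobias receives 90,000.

The entire 540,000 passes to the descendants.
That amount (540,000) is divided into 3 shares of 180,000: Efua and Fionn each take 180,000; Kerensa's 180,000 share passes to Kerensa's issue.
Kerensa's share (180,000) is divided into 2 shares of 90,000: Vidar and Tobias each take 90,000.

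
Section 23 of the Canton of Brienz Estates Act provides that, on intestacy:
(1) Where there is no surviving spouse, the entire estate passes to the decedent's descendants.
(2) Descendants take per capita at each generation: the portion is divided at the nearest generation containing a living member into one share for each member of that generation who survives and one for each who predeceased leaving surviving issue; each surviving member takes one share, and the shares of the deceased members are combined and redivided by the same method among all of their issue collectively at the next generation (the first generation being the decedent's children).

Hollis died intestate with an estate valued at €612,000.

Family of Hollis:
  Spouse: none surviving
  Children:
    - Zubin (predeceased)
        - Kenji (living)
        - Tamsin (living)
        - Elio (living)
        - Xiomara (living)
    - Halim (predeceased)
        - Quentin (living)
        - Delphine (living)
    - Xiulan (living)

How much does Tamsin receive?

The entire €612,000 passes to the descendants.
That amount (€612,000) is divided at the children's generation into 3 shares of €204,000. Xiulan takes €204,000. The 2 shares of the deceased (Zubin and Halim) are combined into a pool of €408,000.
That pool (€408,000) is divided at the grandchildren's generation equally among Kenji, Tamsin, Elio, Xiomara, Quentin, and Delphine: €68,000 each.

Tamsin receives €68,000.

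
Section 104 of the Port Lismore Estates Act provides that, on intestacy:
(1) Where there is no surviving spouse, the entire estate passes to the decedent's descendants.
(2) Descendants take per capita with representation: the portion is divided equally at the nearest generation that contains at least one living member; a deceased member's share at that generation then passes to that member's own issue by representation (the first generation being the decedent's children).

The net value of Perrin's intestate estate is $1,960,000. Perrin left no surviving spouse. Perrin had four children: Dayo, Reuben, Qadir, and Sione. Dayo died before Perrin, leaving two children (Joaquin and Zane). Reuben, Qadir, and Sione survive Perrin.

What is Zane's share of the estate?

Zane receives $245,000.

The entire $1,960,000 passes to the descendants.
That amount ($1,960,000) is divided into 4 shares of $490,000: Reuben, Qadir, and Sione each take $490,000; Dayo's $490,000 share passes to Dayo's issue.
Dayo's share ($490,000) is divided into 2 shares of $245,000: Joaquin and Zane each take $245,000.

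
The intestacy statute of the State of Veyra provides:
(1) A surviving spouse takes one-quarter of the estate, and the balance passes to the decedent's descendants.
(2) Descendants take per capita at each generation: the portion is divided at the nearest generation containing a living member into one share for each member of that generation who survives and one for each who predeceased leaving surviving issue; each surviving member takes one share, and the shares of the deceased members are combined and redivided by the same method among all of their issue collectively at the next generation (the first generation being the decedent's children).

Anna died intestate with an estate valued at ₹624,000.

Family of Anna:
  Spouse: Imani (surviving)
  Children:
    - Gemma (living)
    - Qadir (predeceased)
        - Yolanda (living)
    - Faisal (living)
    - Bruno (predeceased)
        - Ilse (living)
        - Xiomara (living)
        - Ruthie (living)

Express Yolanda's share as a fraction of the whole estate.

Imani takes one-quarter of ₹624,000 = ₹156,000. The remaining ₹468,000 passes to the descendants.
The descendants' portion (₹468,000) is divided at the children's generation into 4 shares of ₹117,000. Gemma and Faisal each take ₹117,000. The 2 shares of the deceased (Qadir and Bruno) are combined into a pool of ₹234,000.
That pool (₹234,000) is divided at the grandchildren's generation equally among Yolanda, Ilse, Xiomara, and Ruthie: ₹58,500 each.

Yolanda receives 3/32 of the estate.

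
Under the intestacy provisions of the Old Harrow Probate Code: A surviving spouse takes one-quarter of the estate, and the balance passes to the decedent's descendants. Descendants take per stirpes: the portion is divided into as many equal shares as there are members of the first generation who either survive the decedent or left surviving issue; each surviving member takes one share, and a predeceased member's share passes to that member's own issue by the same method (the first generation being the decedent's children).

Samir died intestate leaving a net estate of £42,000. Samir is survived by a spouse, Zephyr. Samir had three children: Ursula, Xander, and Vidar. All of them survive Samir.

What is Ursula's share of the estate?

Ursula receives £10,500.

Zephyr takes one-quarter of £42,000 = £10,500. The remaining £31,500 passes to the descendants.
The descendants' portion (£31,500) is divided into 3 shares of £10,500: Ursula, Xander, and Vidar each take £10,500.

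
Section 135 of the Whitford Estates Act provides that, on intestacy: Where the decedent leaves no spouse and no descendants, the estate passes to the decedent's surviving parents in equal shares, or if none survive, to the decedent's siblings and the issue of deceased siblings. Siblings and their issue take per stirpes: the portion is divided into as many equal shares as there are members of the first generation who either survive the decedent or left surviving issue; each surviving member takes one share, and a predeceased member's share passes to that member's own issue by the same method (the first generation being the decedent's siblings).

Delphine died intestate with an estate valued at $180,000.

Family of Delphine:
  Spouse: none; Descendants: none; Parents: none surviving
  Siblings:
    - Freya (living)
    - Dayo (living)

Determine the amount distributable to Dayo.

The entire $180,000 passes to the siblings and their issue.
That amount ($180,000) is divided into 2 shares of $90,000: Freya and Dayo each take $90,000.

Dayo receives $90,000.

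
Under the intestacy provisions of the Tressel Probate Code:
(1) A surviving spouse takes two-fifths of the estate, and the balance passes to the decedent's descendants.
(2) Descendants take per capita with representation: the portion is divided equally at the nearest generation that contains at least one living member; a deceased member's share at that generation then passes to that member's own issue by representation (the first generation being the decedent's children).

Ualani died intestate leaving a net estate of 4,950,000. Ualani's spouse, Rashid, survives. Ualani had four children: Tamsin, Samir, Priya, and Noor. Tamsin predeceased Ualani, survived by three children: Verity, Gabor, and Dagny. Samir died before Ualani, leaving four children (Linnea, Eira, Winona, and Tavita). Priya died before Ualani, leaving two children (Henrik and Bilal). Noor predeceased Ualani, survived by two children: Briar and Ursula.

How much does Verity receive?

Verity receives 270,000.

Rashid takes two-fifths of 4,950,000 = 1,980,000. The remaining 2,970,000 passes to the descendants.
No child survives, so the initial division is made at the grandchildren's generation.
The descendants' portion (2,970,000) is divided into 11 shares of 270,000: Verity, Gabor, Dagny, Linnea, Eira, Winona, Tavita, Henrik, Bilal, Briar, and Ursula each take 270,000.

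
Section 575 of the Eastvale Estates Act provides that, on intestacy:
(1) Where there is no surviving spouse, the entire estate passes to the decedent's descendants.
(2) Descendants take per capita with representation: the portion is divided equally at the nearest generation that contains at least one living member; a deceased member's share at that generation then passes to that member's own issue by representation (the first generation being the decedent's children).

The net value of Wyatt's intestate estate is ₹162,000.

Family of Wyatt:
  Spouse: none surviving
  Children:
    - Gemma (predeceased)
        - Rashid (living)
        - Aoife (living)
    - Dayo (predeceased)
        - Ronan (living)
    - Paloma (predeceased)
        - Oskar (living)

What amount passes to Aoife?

The entire ₹162,000 passes to the descendants.
No child survives, so the initial division is made at the grandchildren's generation.
That amount (₹162,000) is divided into 4 shares of ₹40,500: Rashid, Aoife, Ronan, and Oskar each take ₹40,500.

Aoife receives ₹40,500.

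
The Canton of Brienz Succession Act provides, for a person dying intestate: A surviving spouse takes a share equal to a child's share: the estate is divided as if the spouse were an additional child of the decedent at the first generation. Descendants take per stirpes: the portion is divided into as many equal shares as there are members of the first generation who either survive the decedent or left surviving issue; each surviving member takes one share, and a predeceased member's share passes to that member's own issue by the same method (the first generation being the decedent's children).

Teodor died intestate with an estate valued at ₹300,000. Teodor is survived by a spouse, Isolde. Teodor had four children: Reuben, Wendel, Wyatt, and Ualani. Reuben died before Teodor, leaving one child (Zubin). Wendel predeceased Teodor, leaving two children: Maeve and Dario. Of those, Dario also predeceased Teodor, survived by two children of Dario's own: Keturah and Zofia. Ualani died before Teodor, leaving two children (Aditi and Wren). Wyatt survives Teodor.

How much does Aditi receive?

The spouse counts as an additional share at the children's level, so there are 5 primary shares of ₹60,000. Isolde takes one such share (₹60,000).
The children's combined portion (₹240,000) is divided into 4 shares of ₹60,000: Wyatt takes ₹60,000; Reuben's ₹60,000 share passes to Reuben's issue; Wendel's ₹60,000 share passes to Wendel's issue; Ualani's ₹60,000 share passes to Ualani's issue.
Reuben's share (₹60,000) passes entirely to Zubin.
Wendel's share (₹60,000) is divided into 2 shares of ₹30,000: Maeve takes ₹30,000; Dario's ₹30,000 share passes to Dario's issue.
Dario's share (₹30,000) is divided into 2 shares of ₹15,000: Keturah and Zofia each take ₹15,000.
Ualani's share (₹60,000) is divided into 2 shares of ₹30,000: Aditi and Wren each take ₹30,000.

Aditi receives ₹30,000.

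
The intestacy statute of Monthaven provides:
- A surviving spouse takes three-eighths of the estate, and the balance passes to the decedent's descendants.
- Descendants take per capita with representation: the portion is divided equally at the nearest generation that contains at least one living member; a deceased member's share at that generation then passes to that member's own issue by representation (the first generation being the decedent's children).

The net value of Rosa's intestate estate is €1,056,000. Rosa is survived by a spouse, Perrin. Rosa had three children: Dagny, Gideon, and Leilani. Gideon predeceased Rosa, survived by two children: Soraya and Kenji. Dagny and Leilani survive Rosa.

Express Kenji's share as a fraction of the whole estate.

Kenji receives 5/48 of the estate.

Perrin takes three-eighths of €1,056,000 = €396,000. The remaining €660,000 passes to the descendants.
The descendants' portion (€660,000) is divided into 3 shares of €220,000: Dagny and Leilani each take €220,000; Gideon's €220,000 share passes to Gideon's issue.
Gideon's share (€220,000) is divided into 2 shares of €110,000: Soraya and Kenji each take €110,000.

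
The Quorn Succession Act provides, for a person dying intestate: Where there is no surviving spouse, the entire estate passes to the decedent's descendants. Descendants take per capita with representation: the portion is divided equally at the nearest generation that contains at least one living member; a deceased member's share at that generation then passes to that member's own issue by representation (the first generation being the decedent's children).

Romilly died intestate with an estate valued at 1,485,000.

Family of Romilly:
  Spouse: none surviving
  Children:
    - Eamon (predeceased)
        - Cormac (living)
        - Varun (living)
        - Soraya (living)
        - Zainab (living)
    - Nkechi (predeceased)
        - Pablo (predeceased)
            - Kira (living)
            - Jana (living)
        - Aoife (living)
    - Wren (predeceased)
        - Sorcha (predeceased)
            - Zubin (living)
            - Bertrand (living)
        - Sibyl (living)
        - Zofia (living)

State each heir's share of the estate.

The entire 1,485,000 passes to the descendants.
No child survives, so the initial division is made at the grandchildren's generation.
That amount (1,485,000) is divided into 9 shares of 165,000: Cormac, Varun, Soraya, Zainab, Aoife, Sibyl, and Zofia each take 165,000; Pablo's 165,000 share passes to Pablo's issue; Sorcha's 165,000 share passes to Sorcha's issue.
Pablo's share (165,000) is divided into 2 shares of 82,500: Kira and Jana each take 82,500.
Sorcha's share (165,000) is divided into 2 shares of 82,500: Zubin and Bertrand each take 82,500.

Cormac: 165,000; Varun: 165,000; Soraya: 165,000; Zainab: 165,000; Kira: 82,500; Jana: 82,500; Aoife: 165,000; Zubin: 82,500; Bertrand: 82,500; Sibyl: 165,000; Zofia: 165,000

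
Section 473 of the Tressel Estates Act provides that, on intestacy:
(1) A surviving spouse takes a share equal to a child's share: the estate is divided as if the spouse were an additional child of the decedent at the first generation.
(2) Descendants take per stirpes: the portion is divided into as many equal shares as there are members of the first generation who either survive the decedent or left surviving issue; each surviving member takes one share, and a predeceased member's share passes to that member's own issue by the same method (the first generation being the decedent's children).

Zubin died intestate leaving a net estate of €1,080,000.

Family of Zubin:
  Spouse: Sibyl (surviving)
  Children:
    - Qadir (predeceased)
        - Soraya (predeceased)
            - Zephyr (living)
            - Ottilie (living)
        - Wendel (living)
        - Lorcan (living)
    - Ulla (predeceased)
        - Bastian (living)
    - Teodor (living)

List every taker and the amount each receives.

Sibyl: €270,000; Zephyr: €45,000; Ottilie: €45,000; Wendel: €90,000; Lorcan: €90,000; Bastian: €270,000; Teodor: €270,000

The spouse counts as an additional share at the children's level, so there are 4 primary shares of €270,000. Sibyl takes one such share (€270,000).
The children's combined portion (€810,000) is divided into 3 shares of €270,000: Teodor takes €270,000; Qadir's €270,000 share passes to Qadir's issue; Ulla's €270,000 share passes to Ulla's issue.
Qadir's share (€270,000) is divided into 3 shares of €90,000: Wendel and Lorcan each take €90,000; Soraya's €90,000 share passes to Soraya's issue.
Soraya's share (€90,000) is divided into 2 shares of €45,000: Zephyr and Ottilie each take €45,000.
Ulla's share (€270,000) passes entirely to Bastian.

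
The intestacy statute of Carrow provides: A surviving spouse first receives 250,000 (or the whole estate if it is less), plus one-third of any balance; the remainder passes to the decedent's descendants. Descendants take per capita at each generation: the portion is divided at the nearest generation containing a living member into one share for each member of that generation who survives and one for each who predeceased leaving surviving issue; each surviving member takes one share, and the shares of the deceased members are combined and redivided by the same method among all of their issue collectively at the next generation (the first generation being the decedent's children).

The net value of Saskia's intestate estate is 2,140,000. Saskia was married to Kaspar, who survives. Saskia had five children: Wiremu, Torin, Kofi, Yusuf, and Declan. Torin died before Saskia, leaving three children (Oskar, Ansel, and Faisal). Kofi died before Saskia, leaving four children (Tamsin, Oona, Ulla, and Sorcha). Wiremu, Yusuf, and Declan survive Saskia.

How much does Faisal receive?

Faisal receives 72,000.

Kaspar first takes 250,000, leaving a balance of 1,890,000. Kaspar then takes one-third of the balance (630,000), for a total of 880,000. The remaining 1,260,000 passes to the descendants.
The descendants' portion (1,260,000) is divided at the children's generation into 5 shares of 252,000. Wiremu, Yusuf, and Declan each take 252,000. The 2 shares of the deceased (Torin and Kofi) are combined into a pool of 504,000.
That pool (504,000) is divided at the grandchildren's generation equally among Oskar, Ansel, Faisal, Tamsin, Oona, Ulla, and Sorcha: 72,000 each.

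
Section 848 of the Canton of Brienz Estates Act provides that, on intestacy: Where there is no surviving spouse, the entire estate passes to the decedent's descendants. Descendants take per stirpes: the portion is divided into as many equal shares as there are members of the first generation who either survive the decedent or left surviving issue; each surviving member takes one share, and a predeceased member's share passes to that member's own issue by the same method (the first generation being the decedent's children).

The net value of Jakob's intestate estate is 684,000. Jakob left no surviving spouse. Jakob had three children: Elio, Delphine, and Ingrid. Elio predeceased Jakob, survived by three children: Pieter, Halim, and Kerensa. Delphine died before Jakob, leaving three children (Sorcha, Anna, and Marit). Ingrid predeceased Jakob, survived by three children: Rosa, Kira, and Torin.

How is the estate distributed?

Pieter: 76,000; Halim: 76,000; Kerensa: 76,000; Sorcha: 76,000; Anna: 76,000; Marit: 76,000; Rosa: 76,000; Kira: 76,000; Torin: 76,000

The entire 684,000 passes to the descendants.
That amount (684,000) is divided into 3 shares of 228,000: Elio's 228,000 share passes to Elio's issue; Delphine's 228,000 share passes to Delphine's issue; Ingrid's 228,000 share passes to Ingrid's issue.
Elio's share (228,000) is divided into 3 shares of 76,000: Pieter, Halim, and Kerensa each take 76,000.
Delphine's share (228,000) is divided into 3 shares of 76,000: Sorcha, Anna, and Marit each take 76,000.
Ingrid's share (228,000) is divided into 3 shares of 76,000: Rosa, Kira, and Torin each take 76,000.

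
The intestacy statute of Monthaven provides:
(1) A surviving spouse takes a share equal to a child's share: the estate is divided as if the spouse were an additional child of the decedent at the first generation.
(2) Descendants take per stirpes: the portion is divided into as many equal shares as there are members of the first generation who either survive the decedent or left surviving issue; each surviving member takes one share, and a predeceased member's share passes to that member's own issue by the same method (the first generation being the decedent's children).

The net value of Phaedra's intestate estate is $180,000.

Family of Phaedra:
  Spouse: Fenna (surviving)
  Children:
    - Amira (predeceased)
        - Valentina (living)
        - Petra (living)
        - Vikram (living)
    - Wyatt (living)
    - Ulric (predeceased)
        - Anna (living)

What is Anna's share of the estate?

The spouse counts as an additional share at the children's level, so there are 4 primary shares of $45,000. Fenna takes one such share ($45,000).
The children's combined portion ($135,000) is divided into 3 shares of $45,000: Wyatt takes $45,000; Amira's $45,000 share passes to Amira's issue; Ulric's $45,000 share passes to Ulric's issue.
Amira's share ($45,000) is divided into 3 shares of $15,000: Valentina, Petra, and Vikram each take $15,000.
Ulric's share ($45,000) passes entirely to Anna.

Anna receives $45,000.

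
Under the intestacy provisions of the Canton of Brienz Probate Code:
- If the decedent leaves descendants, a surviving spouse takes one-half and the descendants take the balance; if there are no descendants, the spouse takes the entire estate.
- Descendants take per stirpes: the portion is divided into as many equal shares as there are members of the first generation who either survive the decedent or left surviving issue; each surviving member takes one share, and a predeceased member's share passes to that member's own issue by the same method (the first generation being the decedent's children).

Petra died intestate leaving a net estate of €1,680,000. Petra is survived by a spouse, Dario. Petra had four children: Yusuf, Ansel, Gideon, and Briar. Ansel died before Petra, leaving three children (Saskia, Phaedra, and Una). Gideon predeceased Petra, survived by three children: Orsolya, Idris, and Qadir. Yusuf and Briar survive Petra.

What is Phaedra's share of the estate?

Phaedra receives €70,000.

Dario takes one-half of €1,680,000 = €840,000. The remaining €840,000 passes to the descendants.
The descendants' portion (€840,000) is divided into 4 shares of €210,000: Yusuf and Briar each take €210,000; Ansel's €210,000 share passes to Ansel's issue; Gideon's €210,000 share passes to Gideon's issue.
Ansel's share (€210,000) is divided into 3 shares of €70,000: Saskia, Phaedra, and Una each take €70,000.
Gideon's share (€210,000) is divided into 3 shares of €70,000: Orsolya, Idris, and Qadir each take €70,000.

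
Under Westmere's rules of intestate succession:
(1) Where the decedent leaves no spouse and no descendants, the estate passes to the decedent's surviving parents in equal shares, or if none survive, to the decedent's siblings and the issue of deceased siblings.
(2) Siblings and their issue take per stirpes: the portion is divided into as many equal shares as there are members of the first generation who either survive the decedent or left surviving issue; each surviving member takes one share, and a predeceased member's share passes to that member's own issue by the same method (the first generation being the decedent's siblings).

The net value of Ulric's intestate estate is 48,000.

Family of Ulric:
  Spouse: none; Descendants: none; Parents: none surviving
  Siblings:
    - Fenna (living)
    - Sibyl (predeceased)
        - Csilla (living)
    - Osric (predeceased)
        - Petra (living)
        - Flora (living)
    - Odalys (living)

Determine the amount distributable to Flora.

The entire 48,000 passes to the siblings and their issue.
That amount (48,000) is divided into 4 shares of 12,000: Fenna and Odalys each take 12,000; Sibyl's 12,000 share passes to Sibyl's issue; Osric's 12,000 share passes to Osric's issue.
Sibyl's share (12,000) passes entirely to Csilla.
Osric's share (12,000) is divided into 2 shares of 6,000: Petra and Flora each take 6,000.

Flora receives 6,000.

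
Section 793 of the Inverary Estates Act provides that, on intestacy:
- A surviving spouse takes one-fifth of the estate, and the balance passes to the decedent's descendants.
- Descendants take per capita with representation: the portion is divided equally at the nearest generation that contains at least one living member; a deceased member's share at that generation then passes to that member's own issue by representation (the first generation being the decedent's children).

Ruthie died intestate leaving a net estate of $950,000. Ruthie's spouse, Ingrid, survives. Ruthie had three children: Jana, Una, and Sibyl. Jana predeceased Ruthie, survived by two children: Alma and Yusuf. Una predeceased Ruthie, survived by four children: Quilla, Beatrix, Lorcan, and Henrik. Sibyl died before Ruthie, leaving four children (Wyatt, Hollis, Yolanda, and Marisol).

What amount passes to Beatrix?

Ingrid takes one-fifth of $950,000 = $190,000. The remaining $760,000 passes to the descendants.
No child survives, so the initial division is made at the grandchildren's generation.
The descendants' portion ($760,000) is divided into 10 shares of $76,000: Alma, Yusuf, Quilla, Beatrix, Lorcan, Henrik, Wyatt, Hollis, Yolanda, and Marisol each take $76,000.

Beatrix receives $76,000.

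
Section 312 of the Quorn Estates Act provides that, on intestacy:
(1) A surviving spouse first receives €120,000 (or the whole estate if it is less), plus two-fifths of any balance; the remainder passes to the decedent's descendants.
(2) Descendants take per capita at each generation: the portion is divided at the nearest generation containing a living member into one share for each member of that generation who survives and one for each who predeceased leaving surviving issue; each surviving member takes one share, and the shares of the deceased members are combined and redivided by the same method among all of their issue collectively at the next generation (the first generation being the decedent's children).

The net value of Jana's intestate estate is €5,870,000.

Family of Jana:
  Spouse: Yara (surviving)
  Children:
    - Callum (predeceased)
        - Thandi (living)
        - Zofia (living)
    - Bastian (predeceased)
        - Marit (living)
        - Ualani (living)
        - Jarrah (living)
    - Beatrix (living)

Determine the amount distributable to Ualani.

Yara first takes €120,000, leaving a balance of €5,750,000. Yara then takes two-fifths of the balance (€2,300,000), for a total of €2,420,000. The remaining €3,450,000 passes to the descendants.
The descendants' portion (€3,450,000) is divided at the children's generation into 3 shares of €1,150,000. Beatrix takes €1,150,000. The 2 shares of the deceased (Callum and Bastian) are combined into a pool of €2,300,000.
That pool (€2,300,000) is divided at the grandchildren's generation equally among Thandi, Zofia, Marit, Ualani, and Jarrah: €460,000 each.

Ualani receives €460,000.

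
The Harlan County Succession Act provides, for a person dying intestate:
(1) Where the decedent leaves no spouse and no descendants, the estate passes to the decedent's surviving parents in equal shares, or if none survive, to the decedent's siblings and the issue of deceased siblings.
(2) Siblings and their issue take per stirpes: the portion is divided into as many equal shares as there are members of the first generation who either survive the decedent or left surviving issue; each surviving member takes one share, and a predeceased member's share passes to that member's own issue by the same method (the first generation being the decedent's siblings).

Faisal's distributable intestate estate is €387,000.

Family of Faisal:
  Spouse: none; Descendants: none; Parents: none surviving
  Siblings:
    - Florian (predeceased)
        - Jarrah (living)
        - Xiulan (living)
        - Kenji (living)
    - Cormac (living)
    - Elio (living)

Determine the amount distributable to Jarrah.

The entire €387,000 passes to the siblings and their issue.
That amount (€387,000) is divided into 3 shares of €129,000: Cormac and Elio each take €129,000; Florian's €129,000 share passes to Florian's issue.
Florian's share (€129,000) is divided into 3 shares of €43,000: Jarrah, Xiulan, and Kenji each take €43,000.

Jarrah receives €43,000.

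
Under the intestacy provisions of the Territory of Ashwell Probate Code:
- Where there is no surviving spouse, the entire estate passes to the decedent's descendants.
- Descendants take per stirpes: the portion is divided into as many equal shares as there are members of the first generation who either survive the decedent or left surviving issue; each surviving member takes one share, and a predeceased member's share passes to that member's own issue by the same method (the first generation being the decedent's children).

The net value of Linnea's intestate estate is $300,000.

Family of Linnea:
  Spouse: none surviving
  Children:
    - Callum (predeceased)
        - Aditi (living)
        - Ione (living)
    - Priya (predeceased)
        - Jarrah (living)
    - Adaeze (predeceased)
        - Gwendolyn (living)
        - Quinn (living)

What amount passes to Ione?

Ione receives $50,000.

The entire $300,000 passes to the descendants.
That amount ($300,000) is divided into 3 shares of $100,000: Callum's $100,000 share passes to Callum's issue; Priya's $100,000 share passes to Priya's issue; Adaeze's $100,000 share passes to Adaeze's issue.
Callum's share ($100,000) is divided into 2 shares of $50,000: Aditi and Ione each take $50,000.
Priya's share ($100,000) passes entirely to Jarrah.
Adaeze's share ($100,000) is divided into 2 shares of $50,000: Gwendolyn and Quinn each take $50,000.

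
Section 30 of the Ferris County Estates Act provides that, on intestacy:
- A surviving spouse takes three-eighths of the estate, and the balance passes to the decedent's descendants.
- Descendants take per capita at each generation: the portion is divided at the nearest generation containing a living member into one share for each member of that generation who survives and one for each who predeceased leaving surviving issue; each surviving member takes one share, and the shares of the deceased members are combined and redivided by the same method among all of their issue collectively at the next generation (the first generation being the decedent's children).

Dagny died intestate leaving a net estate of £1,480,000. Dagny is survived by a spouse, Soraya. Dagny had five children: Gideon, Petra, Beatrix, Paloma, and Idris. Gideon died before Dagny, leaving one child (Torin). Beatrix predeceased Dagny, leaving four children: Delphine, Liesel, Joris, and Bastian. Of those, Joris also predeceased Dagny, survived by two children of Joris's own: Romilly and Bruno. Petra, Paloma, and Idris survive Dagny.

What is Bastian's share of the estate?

Soraya takes three-eighths of £1,480,000 = £555,000. The remaining £925,000 passes to the descendants.
The descendants' portion (£925,000) is divided at the children's generation into 5 shares of £185,000. Petra, Paloma, and Idris each take £185,000. The 2 shares of the deceased (Gideon and Beatrix) are combined into a pool of £370,000.
That pool (£370,000) is divided at the grandchildren's generation into 5 shares of £74,000. Torin, Delphine, Liesel, and Bastian each take £74,000. The remaining share for the deceased Joris (£74,000) is carried to the next generation.
That pool (£74,000) is divided at the great-grandchildren's generation equally among Romilly and Bruno: £37,000 each.

Bastian receives £74,000.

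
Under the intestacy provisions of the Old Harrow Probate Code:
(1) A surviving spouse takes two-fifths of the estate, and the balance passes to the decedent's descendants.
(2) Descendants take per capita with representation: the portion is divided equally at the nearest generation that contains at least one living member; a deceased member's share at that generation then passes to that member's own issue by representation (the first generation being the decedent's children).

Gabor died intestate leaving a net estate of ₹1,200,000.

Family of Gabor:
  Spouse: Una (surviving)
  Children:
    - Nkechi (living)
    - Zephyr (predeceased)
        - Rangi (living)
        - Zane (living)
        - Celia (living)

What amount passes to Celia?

Celia receives ₹120,000.

Una takes two-fifths of ₹1,200,000 = ₹480,000. The remaining ₹720,000 passes to the descendants.
The descendants' portion (₹720,000) is divided into 2 shares of ₹360,000: Nkechi takes ₹360,000; Zephyr's ₹360,000 share passes to Zephyr's issue.
Zephyr's share (₹360,000) is divided into 3 shares of ₹120,000: Rangi, Zane, and Celia each take ₹120,000.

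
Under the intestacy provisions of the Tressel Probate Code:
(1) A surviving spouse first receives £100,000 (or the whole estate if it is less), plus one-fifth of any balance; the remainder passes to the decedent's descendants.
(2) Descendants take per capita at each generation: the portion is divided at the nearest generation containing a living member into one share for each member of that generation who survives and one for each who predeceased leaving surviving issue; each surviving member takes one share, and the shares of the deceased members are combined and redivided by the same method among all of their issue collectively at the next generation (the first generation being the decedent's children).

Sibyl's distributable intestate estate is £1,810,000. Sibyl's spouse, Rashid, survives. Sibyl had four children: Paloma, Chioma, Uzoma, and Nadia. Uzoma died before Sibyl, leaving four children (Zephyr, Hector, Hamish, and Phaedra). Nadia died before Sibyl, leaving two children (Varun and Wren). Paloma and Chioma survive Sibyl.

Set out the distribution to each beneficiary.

Rashid: £442,000; Paloma: £342,000; Chioma: £342,000; Zephyr: £114,000; Hector: £114,000; Hamish: £114,000; Phaedra: £114,000; Varun: £114,000; Wren: £114,000

Rashid first takes £100,000, leaving a balance of £1,710,000. Rashid then takes one-fifth of the balance (£342,000), for a total of £442,000. The remaining £1,368,000 passes to the descendants.
The descendants' portion (£1,368,000) is divided at the children's generation into 4 shares of £342,000. Paloma and Chioma each take £342,000. The 2 shares of the deceased (Uzoma and Nadia) are combined into a pool of £684,000.
That pool (£684,000) is divided at the grandchildren's generation equally among Zephyr, Hector, Hamish, Phaedra, Varun, and Wren: £114,000 each.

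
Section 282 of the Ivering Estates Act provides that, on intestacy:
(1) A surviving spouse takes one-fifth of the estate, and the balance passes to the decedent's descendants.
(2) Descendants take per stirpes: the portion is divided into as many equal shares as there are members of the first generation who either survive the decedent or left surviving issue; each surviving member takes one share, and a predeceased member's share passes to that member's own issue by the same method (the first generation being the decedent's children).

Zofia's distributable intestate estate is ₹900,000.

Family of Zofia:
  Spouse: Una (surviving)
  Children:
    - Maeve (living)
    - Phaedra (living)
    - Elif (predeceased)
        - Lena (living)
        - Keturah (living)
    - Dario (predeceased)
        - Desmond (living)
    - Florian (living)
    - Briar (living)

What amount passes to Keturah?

Keturah receives ₹60,000.

Una takes one-fifth of ₹900,000 = ₹180,000. The remaining ₹720,000 passes to the descendants.
The descendants' portion (₹720,000) is divided into 6 shares of ₹120,000: Maeve, Phaedra, Florian, and Briar each take ₹120,000; Elif's ₹120,000 share passes to Elif's issue; Dario's ₹120,000 share passes to Dario's issue.
Elif's share (₹120,000) is divided into 2 shares of ₹60,000: Lena and Keturah each take ₹60,000.
Dario's share (₹120,000) passes entirely to Desmond.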